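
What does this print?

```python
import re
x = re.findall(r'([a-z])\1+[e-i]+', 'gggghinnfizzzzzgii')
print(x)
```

['g', 'n', 'z']

`\1` is not a pattern — it's the concrete string captured by group 1, re-applied verbatim.
Matches: at [0:6] match 'gggghi', group 1 = 'g'; at [6:10] match 'nnfi', group 1 = 'n'; at [10:18] match 'zzzzzgii', group 1 = 'z'.
One capturing group, so `findall` returns just the captured substring from each match — 3 in all.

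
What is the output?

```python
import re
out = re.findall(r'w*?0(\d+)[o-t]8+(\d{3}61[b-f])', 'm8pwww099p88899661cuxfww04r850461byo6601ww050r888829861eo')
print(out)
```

The pattern matches zero or more of the literal 'w' (lazy), then the literal '0'; then one or more of a digit (captured); then a character in [o-t], then one or more of the literal '8'; then exactly 3 of a digit, then the literal '61', then a character in [b-f] (captured).
Walking the string: at [3:19] match 'www099p88899661c', groups = ('99', '99661c'); at [22:34] match 'ww04r850461b', groups = ('4', '50461b'); at [40:56] match 'ww050r888829861e', groups = ('50', '29861e').
`findall` packs the 2 group values into a tuple for every match.

[('99', '99661c'), ('4', '50461b'), ('50', '29861e')]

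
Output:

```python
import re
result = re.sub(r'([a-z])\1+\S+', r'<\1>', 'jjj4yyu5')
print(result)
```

<j>

The backreference `\1` re-matches whatever the first group consumed, character for character.
The replacement refers to a captured group, so each match is rewritten using its own captured text.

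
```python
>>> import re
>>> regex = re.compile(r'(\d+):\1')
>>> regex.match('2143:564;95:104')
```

None

After group 1 captures some text, `\1` only succeeds where that same text appears again.
`re.match` only tries the pattern at the start of the string.
Here the string doesn't start with a match, so the call returns None.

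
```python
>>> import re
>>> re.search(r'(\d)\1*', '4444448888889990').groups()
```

The match spans [0:6] → '444444'.
Captured: group 1 = '4'.

('4',)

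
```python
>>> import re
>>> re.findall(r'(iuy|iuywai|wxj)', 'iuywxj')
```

Walking the string: at [0:3] match 'iuy', group 1 = 'iuy'; at [3:6] match 'wxj', group 1 = 'wxj'.
Because there's exactly one group, `findall` drops the full match and keeps group 1 from each hit.

['iuy', 'wxj']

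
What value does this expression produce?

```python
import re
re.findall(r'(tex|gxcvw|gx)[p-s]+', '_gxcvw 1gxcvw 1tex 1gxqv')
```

One capturing group, so `findall` returns just the captured substring from the one match — 1 in all.

['gx']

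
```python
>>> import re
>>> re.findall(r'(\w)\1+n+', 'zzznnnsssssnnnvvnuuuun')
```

['z', 's', 'v', 'u']

After group 1 captures some text, `\1` only succeeds where that same text appears again.
Scanning left to right: at [0:6] match 'zzznnn', group 1 = 'z'; at [6:14] match 'sssssnnn', group 1 = 's'; at [14:17] match 'vvn', group 1 = 'v'; at [17:22] match 'uuuun', group 1 = 'u'.
With a single group, `findall` returns only what that group captured — 4 items.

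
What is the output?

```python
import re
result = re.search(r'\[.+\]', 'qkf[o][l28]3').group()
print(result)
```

[o][l28]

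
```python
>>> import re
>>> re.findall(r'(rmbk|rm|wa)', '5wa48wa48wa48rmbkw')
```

['wa', 'wa', 'wa', 'rmbk']

Branches in `(...|...)` are attempted left-to-right; the first branch that allows the whole pattern to succeed is taken.
Matches: at [1:3] match 'wa', group 1 = 'wa'; at [5:7] match 'wa', group 1 = 'wa'; at [9:11] match 'wa', group 1 = 'wa'; at [13:17] match 'rmbk', group 1 = 'rmbk'.
One capturing group, so `findall` returns just the captured substring from each match — 4 in all.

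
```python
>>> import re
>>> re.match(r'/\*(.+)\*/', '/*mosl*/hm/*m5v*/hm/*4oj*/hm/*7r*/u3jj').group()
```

'/*mosl*/hm/*m5v*/hm/*4oj*/hm/*7r*/'

`match` is anchored at position 0; if the pattern doesn't fit there, it returns None.
The match spans [0:34] → '/*mosl*/hm/*m5v*/hm/*4oj*/hm/*7r*/'.
Captured: group 1 = 'mosl*/hm/*m5v*/hm/*4oj*/hm/*7r'.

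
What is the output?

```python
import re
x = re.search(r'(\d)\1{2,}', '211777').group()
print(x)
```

777

The backreference `\1` re-matches whatever the first group consumed, character for character.
The match spans [3:6] → '777'.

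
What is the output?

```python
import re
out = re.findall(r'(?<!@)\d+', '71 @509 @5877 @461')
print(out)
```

['71', '09', '877', '61']

The negative lookahead/lookbehind blocks any match where the forbidden context is present.
Walking the string: at [0:2] → '71'; at [5:7] → '09'; at [10:13] → '877'; at [16:18] → '61'.
No capturing groups, so `findall` returns the 4 full match strings.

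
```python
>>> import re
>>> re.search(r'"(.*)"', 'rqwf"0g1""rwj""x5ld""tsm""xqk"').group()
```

'"0g1""rwj""x5ld""tsm""xqk"'

`search` walks the string left to right and returns the first match it finds.
The match spans [4:30] → '"0g1""rwj""x5ld""tsm""xqk"'.
Captured: group 1 = '0g1""rwj""x5ld""tsm""xqk'.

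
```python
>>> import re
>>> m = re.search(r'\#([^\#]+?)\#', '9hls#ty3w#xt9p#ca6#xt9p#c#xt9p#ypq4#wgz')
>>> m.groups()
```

('ty3w',)

Unlike `match`, `search` isn't anchored — it looks for the pattern anywhere in the string.
The match spans [4:10] → '#ty3w#'.
Captured: group 1 = 'ty3w'.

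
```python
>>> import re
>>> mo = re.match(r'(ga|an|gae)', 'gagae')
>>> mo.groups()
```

The match spans [0:2] → 'ga'.
Captured: group 1 = 'ga'.

('ga',)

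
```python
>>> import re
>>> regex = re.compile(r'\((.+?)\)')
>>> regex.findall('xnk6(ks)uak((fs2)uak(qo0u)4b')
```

['ks', '(fs2', 'qo0u']

With the lazy modifier that quantifier settles for the fewest repetitions that let the rest of the pattern succeed (the atoms after it are unaffected and can still be greedy).
Because there's exactly one group, `findall` drops the full match and keeps group 1 from each hit.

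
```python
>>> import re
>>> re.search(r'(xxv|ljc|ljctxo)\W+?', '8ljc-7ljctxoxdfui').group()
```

'ljc-'

`re.search` scans for the first position where the pattern succeeds.
The match spans [1:5] → 'ljc-'.
Captured: group 1 = 'ljc'.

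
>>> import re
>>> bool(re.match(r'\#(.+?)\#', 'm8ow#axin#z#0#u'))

`match` is anchored at position 0; if the pattern doesn't fit there, it returns None.
Here position 0 doesn't satisfy it, so the call returns None, and `bool(None)` is False.

False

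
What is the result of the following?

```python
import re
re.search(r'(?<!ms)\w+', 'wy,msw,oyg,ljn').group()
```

'wy'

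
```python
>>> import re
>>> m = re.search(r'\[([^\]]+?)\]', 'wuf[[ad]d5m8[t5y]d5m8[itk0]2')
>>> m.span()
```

(3, 8)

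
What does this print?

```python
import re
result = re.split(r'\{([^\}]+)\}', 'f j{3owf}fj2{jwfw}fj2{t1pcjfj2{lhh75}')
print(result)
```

['f j', '3owf', 'fj2', 'jwfw', 'fj2', 't1pcjfj2{lhh75', '']

`re.split` interleaves the captured-group text with the surrounding fragments.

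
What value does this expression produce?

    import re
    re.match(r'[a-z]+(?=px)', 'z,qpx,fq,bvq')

`match` is anchored at position 0; if the pattern doesn't fit there, it returns None.
Here position 0 doesn't satisfy it, so the call returns None.

None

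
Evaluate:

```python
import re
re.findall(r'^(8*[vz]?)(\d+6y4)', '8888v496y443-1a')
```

[('8888v', '496y4')]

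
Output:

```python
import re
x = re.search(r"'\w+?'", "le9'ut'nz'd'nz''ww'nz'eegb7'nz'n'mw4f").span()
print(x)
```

(3, 7)

`re.search` tries every starting position until one works.
The match spans [3:7] → "'ut'".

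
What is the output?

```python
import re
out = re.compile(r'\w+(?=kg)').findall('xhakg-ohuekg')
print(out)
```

Lookahead/lookbehind check context without consuming it, so the matched span excludes the asserted characters.
Scanning left to right: at [0:3] → 'xha'; at [6:10] → 'ohue'.
`findall` yields the raw match text (2 of them) because the pattern has no groups.

['xha', 'ohue']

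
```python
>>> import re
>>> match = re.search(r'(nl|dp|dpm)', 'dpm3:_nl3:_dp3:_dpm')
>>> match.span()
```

(0, 2)

Alternation isn't longest-match — the leftmost alternative that fits at this position is chosen.
The match spans [0:2] → 'dp'.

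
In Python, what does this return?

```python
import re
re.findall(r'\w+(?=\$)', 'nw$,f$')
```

['nw', 'f']

The `(?=…)`/`(?<=…)` assertion just peeks at neighbouring text; it doesn't advance the match position.
Scanning left to right: at [0:2] → 'nw'; at [4:5] → 'f'.
No capturing groups, so `findall` returns the 2 full match strings.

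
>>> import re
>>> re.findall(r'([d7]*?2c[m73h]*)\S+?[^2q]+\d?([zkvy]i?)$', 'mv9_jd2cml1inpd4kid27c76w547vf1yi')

This matches zero or more of one of [d7] (lazy), then the literal '2c', then zero or more of one of [m73h] (captured); then one or more of a non-whitespace character (lazy), then one or more of any character except [2q], then optionally a digit; then one of [zkvy], then optionally a literal 'i' (captured); then anchored at the end.
With 2 capturing groups, `findall` returns a 2-tuple per match.

[('d2cm', 'yi')]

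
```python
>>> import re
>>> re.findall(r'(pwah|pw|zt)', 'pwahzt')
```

['pwah', 'zt']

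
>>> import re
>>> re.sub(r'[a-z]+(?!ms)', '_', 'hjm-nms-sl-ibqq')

'_-_-_-_'

The negative lookahead/lookbehind blocks any match where the forbidden context is present.
Matches: at [0:3] → 'hjm'; at [4:7] → 'nms'; at [8:10] → 'sl'; at [11:15] → 'ibqq'.
Each match is replaced by '_'.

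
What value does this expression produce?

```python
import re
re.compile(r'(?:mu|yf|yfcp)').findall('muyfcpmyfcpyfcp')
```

The regex engine tests alternatives in the order written; an earlier branch that matches wins even if a later one would match more.
Since nothing is captured, `findall` lists the 4 matched substrings directly.

['mu', 'yf', 'yf', 'yf']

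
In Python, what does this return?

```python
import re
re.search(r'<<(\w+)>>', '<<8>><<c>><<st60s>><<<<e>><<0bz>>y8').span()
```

(0, 5)

Unlike `match`, `search` isn't anchored — it looks for the pattern anywhere in the string.
The match spans [0:5] → '<<8>>'.
Captured: group 1 = '8'.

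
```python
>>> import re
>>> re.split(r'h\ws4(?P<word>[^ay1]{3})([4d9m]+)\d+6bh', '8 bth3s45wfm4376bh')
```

['8 bt', '5wf', 'm4', '']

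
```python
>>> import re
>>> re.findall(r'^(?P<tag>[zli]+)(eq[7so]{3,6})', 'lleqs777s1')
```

The pattern matches anchored at the start of the string; then one or more of one of [zli] (captured as 'tag'); then the literal 'eq', then 3 to 6 of one of [7so] (captured).
Walking the string: at [0:9] match 'lleqs777s', groups = ('ll', 'eqs777s').
2 groups means the one result is a tuple of 2 captured strings — 1 here.

[('ll', 'eqs777s')]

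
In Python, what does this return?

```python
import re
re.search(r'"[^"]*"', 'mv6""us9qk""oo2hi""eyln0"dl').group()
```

'""'

The match spans [3:5] → '""'.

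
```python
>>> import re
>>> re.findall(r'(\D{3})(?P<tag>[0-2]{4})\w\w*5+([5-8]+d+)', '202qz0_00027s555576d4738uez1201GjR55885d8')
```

[('uez', '1201', '885d')]

Pattern: exactly 3 of a non-digit (captured); then exactly 4 of a character in [0-2] (captured as 'tag'); then a word character, then zero or more of a word character, then one or more of the literal '5'; then one or more of a character in [5-8], then one or more of a literal 'd' (captured).
Walking the string: at [24:40] match 'uez1201GjR55885d', groups = ('uez', '1201', '885d').
Multiple groups make `findall` return tuples — one 3-tuple for the one match.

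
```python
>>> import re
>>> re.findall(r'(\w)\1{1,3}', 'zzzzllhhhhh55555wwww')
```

['z', 'l', 'h', '5', 'w']

After group 1 captures some text, `\1` only succeeds where that same text appears again.
Scanning left to right: at [0:4] match 'zzzz', group 1 = 'z'; at [4:6] match 'll', group 1 = 'l'; at [6:10] match 'hhhh', group 1 = 'h'; at [11:15] match '5555', group 1 = '5'; at [16:20] match 'wwww', group 1 = 'w'.
Because there's exactly one group, `findall` drops the full match and keeps group 1 from each hit.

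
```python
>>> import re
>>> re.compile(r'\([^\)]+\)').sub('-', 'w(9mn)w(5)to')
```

'w-w-to'

`sub` substitutes '-' at each match site.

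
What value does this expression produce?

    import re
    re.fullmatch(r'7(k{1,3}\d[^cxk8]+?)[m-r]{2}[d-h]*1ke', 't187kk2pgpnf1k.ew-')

For `fullmatch`, every character of the input must be accounted for by the pattern.
Here the pattern can't cover the whole string, so the call returns None.

None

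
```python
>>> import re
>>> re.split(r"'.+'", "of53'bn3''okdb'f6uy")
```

['of53', 'f6uy']

Splitting on the pattern gives 2 pieces.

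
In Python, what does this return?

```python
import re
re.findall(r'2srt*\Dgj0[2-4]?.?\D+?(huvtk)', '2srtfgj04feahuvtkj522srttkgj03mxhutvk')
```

['huvtk']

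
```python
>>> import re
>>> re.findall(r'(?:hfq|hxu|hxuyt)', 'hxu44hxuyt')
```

Alternation isn't longest-match — the leftmost alternative that fits at this position is chosen.
Walking the string: at [0:3] → 'hxu'; at [5:8] → 'hxu'.
With no groups in the pattern, `findall` gives back each whole match — 2 here.

['hxu', 'hxu']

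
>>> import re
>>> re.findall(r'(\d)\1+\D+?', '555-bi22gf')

A backreference is literal: `\1` must see the identical characters the first group matched.
With a single group, `findall` returns only what that group captured — 2 items.

['5', '2']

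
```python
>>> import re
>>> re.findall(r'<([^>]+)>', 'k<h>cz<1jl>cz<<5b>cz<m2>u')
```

['h', '1jl', '<5b', 'm2']

Because there's exactly one group, `findall` drops the full match and keeps group 1 from each hit.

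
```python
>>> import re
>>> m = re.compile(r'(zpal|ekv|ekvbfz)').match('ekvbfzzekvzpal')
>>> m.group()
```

The regex engine tests alternatives in the order written; an earlier branch that matches wins even if a later one would match more.
`match` is anchored at position 0; if the pattern doesn't fit there, it returns None.
The match spans [0:3] → 'ekv'.
Captured: group 1 = 'ekv'.

'ekv'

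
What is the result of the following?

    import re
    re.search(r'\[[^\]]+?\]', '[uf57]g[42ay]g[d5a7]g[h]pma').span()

(0, 6)

The match spans [0:6] → '[uf57]'.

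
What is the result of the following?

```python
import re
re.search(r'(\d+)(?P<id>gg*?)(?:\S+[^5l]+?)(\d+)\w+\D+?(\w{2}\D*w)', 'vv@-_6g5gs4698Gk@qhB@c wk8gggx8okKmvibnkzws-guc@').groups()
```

('6', 'g', '8', 'kzw')

The pattern matches one or more of a digit (captured); then the literal 'g', then zero or more of the literal 'g' (lazy) (captured as 'id'); then one or more of a non-whitespace character, then one or more of any character except [5l] (lazy) (non-capturing group); then one or more of a digit (captured); then one or more of a word character, then one or more of a non-digit (lazy); then exactly 2 of a word character, then zero or more of a non-digit, then the literal 'w' (captured).
`re.search` scans for the first position where the pattern succeeds.
The match spans [5:42] → '6g5gs4698Gk@qhB@c wk8gggx8okKmvibnkzw'.
Captured: group 1 = '6', group 2 = 'g', group 3 = '8', group 4 = 'kzw'.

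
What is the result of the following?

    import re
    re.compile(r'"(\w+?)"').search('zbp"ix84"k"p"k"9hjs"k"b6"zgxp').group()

'"ix84"'

`search` walks the string left to right and returns the first match it finds.
The match spans [3:9] → '"ix84"'.
Captured: group 1 = 'ix84'.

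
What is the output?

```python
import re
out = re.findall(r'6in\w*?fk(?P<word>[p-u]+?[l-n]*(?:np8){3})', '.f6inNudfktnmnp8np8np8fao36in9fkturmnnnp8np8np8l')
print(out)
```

This matches the literal '6in', then zero or more of a word character (lazy), then the literal 'fk'; then one or more of a character in [p-u] (lazy), then zero or more of a character in [l-n], then the literal 'np8' repeated 3 times (captured as 'word').
A non-greedy quantifier consumes as few characters as it can — just enough that the remainder of the pattern still matches from where it stops; whatever follows it matches normally.
Matches: at [2:22] match '6inNudfktnmnp8np8np8', group 1 = 'tnmnp8np8np8'; at [26:47] match '6in9fkturmnnnp8np8np8', group 1 = 'turmnnnp8np8np8'.
`findall` collects group 1 from each match (2 total).

['tnmnp8np8np8', 'turmnnnp8np8np8']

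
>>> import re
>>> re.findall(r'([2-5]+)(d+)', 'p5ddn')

This matches one or more of a character in [2-5] (captured); then one or more of a literal 'd' (captured).
2 groups means the one result is a tuple of 2 captured strings — 1 here.

[('5', 'dd')]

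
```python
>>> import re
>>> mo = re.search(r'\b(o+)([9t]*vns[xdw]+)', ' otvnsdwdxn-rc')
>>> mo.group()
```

'otvnsdwdx'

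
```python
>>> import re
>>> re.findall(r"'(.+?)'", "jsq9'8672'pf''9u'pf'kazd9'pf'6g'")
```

['8672', "'9u", 'kazd9', '6g']

Matches: at [4:10] match "'8672'", group 1 = '8672'; at [12:17] match "''9u'", group 1 = "'9u"; at [19:26] match "'kazd9'", group 1 = 'kazd9'; at [28:32] match "'6g'", group 1 = '6g'.
Because there's exactly one group, `findall` drops the full match and keeps group 1 from each hit.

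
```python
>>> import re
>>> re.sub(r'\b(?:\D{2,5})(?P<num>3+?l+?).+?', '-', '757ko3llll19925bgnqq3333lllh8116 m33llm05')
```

'757ko3llll19925bgnqq3333lllh8116-m05'

Pattern: a word boundary (`\b`, zero-width); then 2 to 5 of a non-digit (non-capturing group); then one or more of a literal '3' (lazy), then one or more of a literal 'l' (lazy) (captured as 'num'); then one or more of any character (lazy).
The `?` after the quantifier makes it lazy — it takes as little as possible before letting the rest of the pattern try.
Matches: at [32:38] → ' m33ll'.
Every occurrence is swapped for '-'.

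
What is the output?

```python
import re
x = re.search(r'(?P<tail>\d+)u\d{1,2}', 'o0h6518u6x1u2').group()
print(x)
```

This matches one or more of a digit (captured as 'tail'); then a literal 'u', then 1 to 2 of a digit.
`re.search` scans for the first position where the pattern succeeds.
The match spans [3:9] → '6518u6'.
Captured: group 1 = '6518'.

6518u6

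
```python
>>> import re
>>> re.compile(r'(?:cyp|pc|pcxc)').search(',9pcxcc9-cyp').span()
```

(2, 4)

Branches in `(...|...)` are attempted left-to-right; the first branch that allows the whole pattern to succeed is taken.
`search` walks the string left to right and returns the first match it finds.
The match spans [2:4] → 'pc'.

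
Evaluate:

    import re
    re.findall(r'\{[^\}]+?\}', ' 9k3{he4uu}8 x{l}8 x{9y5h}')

['{he4uu}', '{l}', '{9y5h}']

`findall` yields the raw match text (3 of them) because the pattern has no groups.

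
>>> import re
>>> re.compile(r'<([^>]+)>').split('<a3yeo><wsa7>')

Matches to split on: at [0:7] → '<a3yeo>'; at [7:13] → '<wsa7>'.
Because the pattern has a capturing group, `split` also inserts each captured text between the pieces.

['', 'a3yeo', '', 'wsa7', '']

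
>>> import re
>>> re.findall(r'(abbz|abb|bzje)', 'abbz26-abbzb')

The regex engine tests alternatives in the order written; an earlier branch that matches wins even if a later one would match more.
With a single group, `findall` returns only what that group captured — 2 items.

['abbz', 'abbz']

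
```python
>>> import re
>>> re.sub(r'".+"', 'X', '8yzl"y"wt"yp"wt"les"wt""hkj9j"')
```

`sub` substitutes 'X' at each match site.

'8yzlX'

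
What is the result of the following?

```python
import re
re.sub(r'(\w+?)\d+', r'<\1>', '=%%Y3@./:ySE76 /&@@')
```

Lazy quantifiers expand one character at a time until the remainder of the pattern can match.
Each match is replaced using the text its own group 1 captured.

'=%%<Y>@./:<ySE> /&@@'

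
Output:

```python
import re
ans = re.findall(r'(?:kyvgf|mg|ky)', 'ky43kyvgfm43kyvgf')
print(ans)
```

['ky', 'kyvgf', 'kyvgf']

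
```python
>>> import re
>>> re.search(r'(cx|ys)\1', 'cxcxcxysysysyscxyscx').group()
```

'cxcx'

`\1` is not a pattern — it's the concrete string captured by group 1, re-applied verbatim.
`re.search` tries every starting position until one works.
The match spans [0:4] → 'cxcx'.
Captured: group 1 = 'cx'.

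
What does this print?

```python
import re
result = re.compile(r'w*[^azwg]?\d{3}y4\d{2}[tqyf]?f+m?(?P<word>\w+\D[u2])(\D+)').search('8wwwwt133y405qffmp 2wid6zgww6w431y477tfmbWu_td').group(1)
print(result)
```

p 2

This matches zero or more of the literal 'w', then optionally any character except [azwg], then exactly 3 of a digit; then the literal 'y4', then exactly 2 of a digit; then optionally one of [tqyf], then one or more of the literal 'f', then optionally a literal 'm'; then one or more of a word character, then a non-digit, then one of [u2] (captured as 'word'); then one or more of a non-digit (captured).
`re.search` scans for the first position where the pattern succeeds.
The match spans [1:23] → 'wwwwt133y405qffmp 2wid'.
Captured: group 1 = 'p 2', group 2 = 'wid'.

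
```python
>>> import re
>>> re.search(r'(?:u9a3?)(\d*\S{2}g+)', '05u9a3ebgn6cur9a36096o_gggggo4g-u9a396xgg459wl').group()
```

'u9a3ebg'

This matches the literal 'u9a', then optionally a literal '3' (non-capturing group); then zero or more of a digit, then exactly 2 of a non-whitespace character, then one or more of the literal 'g' (captured).
The match spans [2:9] → 'u9a3ebg'.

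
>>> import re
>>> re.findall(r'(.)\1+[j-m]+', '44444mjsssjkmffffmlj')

['4', 's', 'f']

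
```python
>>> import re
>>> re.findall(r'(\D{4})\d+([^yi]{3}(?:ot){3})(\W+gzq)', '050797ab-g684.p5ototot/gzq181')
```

This matches exactly 4 of a non-digit (captured); then one or more of a digit; then exactly 3 of any character except [yi], then the literal 'ot' repeated 3 times (captured); then one or more of a non-word character, then the literal 'gzq' (captured).
Scanning left to right: at [6:26] match 'ab-g684.p5ototot/gzq', groups = ('ab-g', '.p5ototot', '/gzq').
With 3 capturing groups, `findall` returns a 3-tuple per match.

[('ab-g', '.p5ototot', '/gzq')]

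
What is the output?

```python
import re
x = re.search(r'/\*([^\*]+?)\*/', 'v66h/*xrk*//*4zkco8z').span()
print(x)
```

(4, 11)

The match spans [4:11] → '/*xrk*/'.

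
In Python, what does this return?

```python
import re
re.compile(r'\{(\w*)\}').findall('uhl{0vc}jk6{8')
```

Scanning left to right: at [3:8] match '{0vc}', group 1 = '0vc'.
`findall` collects group 1 from the one match (1 total).

['0vc']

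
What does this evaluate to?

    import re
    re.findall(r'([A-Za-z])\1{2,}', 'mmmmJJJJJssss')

A backreference is literal: `\1` must see the identical characters the first group matched.
Scanning left to right: at [0:4] match 'mmmm', group 1 = 'm'; at [4:9] match 'JJJJJ', group 1 = 'J'; at [9:13] match 'ssss', group 1 = 's'.
`findall` collects group 1 from each match (3 total).

['m', 'J', 's']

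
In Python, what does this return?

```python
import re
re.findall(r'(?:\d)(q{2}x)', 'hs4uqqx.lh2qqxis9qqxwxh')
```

The pattern matches a digit (non-capturing group); then exactly 2 of the literal 'q', then the literal 'x' (captured).
Walking the string: at [10:14] match '2qqx', group 1 = 'qqx'; at [16:20] match '9qqx', group 1 = 'qqx'.
One capturing group, so `findall` returns just the captured substring from each match — 2 in all.

['qqx', 'qqx']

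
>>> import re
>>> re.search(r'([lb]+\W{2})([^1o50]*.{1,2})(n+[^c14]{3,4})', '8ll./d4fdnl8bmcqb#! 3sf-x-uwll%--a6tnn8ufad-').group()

Pattern: one or more of one of [lb], then exactly 2 of a non-word character (captured); then zero or more of any character except [1o50], then 1 to 2 of any character (captured); then one or more of the literal 'n', then 3 to 4 of any character except [c14] (captured).
The match spans [1:42] → 'll./d4fdnl8bmcqb#! 3sf-x-uwll%--a6tnn8ufa'.

'll./d4fdnl8bmcqb#! 3sf-x-uwll%--a6tnn8ufa'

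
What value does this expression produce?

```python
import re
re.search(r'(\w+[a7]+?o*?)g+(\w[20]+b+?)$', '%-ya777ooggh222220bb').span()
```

(2, 20)

The match spans [2:20] → 'ya777ooggh222220bb'.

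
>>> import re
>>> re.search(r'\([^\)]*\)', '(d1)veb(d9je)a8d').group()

Unlike `match`, `search` isn't anchored — it looks for the pattern anywhere in the string.
The match spans [0:4] → '(d1)'.

'(d1)'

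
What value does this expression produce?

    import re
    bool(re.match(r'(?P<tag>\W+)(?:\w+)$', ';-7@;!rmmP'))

Pattern: one or more of a non-word character (captured as 'tag'); then one or more of a word character (non-capturing group); then anchored at the end.
`re.match` won't scan ahead — the pattern has to work from the very first character.
Here position 0 doesn't satisfy it, so the call returns None, and `bool(None)` is False.

False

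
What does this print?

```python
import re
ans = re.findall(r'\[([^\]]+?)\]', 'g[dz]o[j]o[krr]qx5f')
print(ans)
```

One capturing group, so `findall` returns just the captured substring from each match — 3 in all.

['dz', 'j', 'krr']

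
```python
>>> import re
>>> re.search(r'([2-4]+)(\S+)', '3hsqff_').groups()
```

The match spans [0:7] → '3hsqff_'.
Captured: group 1 = '3', group 2 = 'hsqff_'.

('3', 'hsqff_')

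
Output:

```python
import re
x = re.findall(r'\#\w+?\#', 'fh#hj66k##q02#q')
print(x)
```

Scanning left to right: at [2:9] → '#hj66k#'; at [9:14] → '#q02#'.
With no groups in the pattern, `findall` gives back each whole match — 2 here.

['#hj66k#', '#q02#']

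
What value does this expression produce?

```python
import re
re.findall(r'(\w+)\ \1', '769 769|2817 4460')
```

['769']

After group 1 captures some text, `\1` only succeeds where that same text appears again.
Walking the string: at [0:7] match '769 769', group 1 = '769'.
Because there's exactly one group, `findall` drops the full match and keeps group 1 from the one hit.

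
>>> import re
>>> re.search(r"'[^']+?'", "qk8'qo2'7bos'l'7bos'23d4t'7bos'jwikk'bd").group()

`re.search` tries every starting position until one works.
The match spans [3:8] → "'qo2'".

"'qo2'"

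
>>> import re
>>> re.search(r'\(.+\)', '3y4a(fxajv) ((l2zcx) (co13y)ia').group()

Unlike `match`, `search` isn't anchored — it looks for the pattern anywhere in the string.
The match spans [4:28] → '(fxajv) ((l2zcx) (co13y)'.

'(fxajv) ((l2zcx) (co13y)'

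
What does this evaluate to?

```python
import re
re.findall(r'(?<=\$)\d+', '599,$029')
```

['029']

The lookaround is zero-width — it requires the adjacent text to match without consuming it, so the asserted text isn't part of the match.
Scanning left to right: at [5:8] → '029'.
Since nothing is captured, `findall` lists the 1 matched substring directly.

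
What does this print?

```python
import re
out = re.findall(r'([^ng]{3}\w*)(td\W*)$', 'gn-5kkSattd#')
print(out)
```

The pattern matches exactly 3 of any character except [ng], then zero or more of a word character (captured); then the literal 'td', then zero or more of a non-word character (captured); then anchored at the end.
With 2 capturing groups, `findall` returns a 2-tuple per match.

[('-5kkSat', 'td#')]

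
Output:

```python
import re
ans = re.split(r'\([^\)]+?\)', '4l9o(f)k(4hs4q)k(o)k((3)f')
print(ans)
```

Each match becomes a cut point; 5 segments remain.

['4l9o', 'k', 'k', 'k', 'f']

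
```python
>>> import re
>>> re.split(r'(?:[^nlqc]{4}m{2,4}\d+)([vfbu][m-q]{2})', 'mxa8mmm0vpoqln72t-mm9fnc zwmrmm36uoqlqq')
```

['', 'vpo', 'qln72t-mm9fnc ', 'uoq', 'lqq']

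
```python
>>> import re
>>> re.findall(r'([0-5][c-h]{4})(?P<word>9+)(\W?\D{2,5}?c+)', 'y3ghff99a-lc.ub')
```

With 3 capturing groups, `findall` returns a 3-tuple per match.

[('3ghff', '99', 'a-lc')]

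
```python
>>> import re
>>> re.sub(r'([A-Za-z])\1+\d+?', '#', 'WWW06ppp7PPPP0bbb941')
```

A backreference is literal: `\1` must see the identical characters the first group matched.
Matches: at [0:4] → 'WWW0'; at [5:9] → 'ppp7'; at [9:14] → 'PPPP0'; at [14:18] → 'bbb9'.
Every occurrence is swapped for '#'.

'#6###41'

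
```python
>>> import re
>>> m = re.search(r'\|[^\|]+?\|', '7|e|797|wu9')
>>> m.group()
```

'|e|'

`re.search` scans for the first position where the pattern succeeds.
The match spans [1:4] → '|e|'.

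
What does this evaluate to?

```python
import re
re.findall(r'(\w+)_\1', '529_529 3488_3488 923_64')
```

['529', '3488']

The backreference `\1` re-matches whatever the first group consumed, character for character.
`findall` collects group 1 from each match (2 total).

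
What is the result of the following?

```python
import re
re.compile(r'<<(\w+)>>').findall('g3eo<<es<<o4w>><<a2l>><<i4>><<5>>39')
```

Matches: at [8:15] match '<<o4w>>', group 1 = 'o4w'; at [15:22] match '<<a2l>>', group 1 = 'a2l'; at [22:28] match '<<i4>>', group 1 = 'i4'; at [28:33] match '<<5>>', group 1 = '5'.
Because there's exactly one group, `findall` drops the full match and keeps group 1 from each hit.

['o4w', 'a2l', 'i4', '5']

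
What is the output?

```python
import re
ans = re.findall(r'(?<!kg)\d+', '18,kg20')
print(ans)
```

Because the assertion is negative and zero-width, positions next to the forbidden text are skipped.
Since nothing is captured, `findall` lists the 2 matched substrings directly.

['18', '0']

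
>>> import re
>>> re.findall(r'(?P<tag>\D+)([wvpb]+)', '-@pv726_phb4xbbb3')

[('-@p', 'v'), ('_ph', 'b'), ('xbb', 'b')]

The pattern matches one or more of a non-digit (captured as 'tag'); then one or more of one of [wvpb] (captured).
Walking the string: at [0:4] match '-@pv', groups = ('-@p', 'v'); at [7:11] match '_phb', groups = ('_ph', 'b'); at [12:16] match 'xbbb', groups = ('xbb', 'b').
2 groups means each result is a tuple of 2 captured strings — 3 here.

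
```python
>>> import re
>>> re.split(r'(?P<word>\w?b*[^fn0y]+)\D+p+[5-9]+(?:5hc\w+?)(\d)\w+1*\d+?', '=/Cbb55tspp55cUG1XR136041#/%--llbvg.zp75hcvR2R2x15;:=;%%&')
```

This matches optionally a word character, then zero or more of the literal 'b', then one or more of any character except [fn0y] (captured as 'word'); then one or more of a non-digit, then one or more of the literal 'p', then one or more of a character in [5-9]; then the literal '5hc', then one or more of a word character (lazy) (non-capturing group); then a digit (captured); then one or more of a word character, then zero or more of a literal '1', then one or more of a digit (lazy).
Matches to split on: at [22:50] → '041#/%--llbvg.zp75hcvR2R2x15'.
With a capturing group present, the delimiter's captured portion is kept in the result list.

['=/Cbb55tspp55cUG1XR136', '041#/%--llbvg.', '2', ';:=;%%&']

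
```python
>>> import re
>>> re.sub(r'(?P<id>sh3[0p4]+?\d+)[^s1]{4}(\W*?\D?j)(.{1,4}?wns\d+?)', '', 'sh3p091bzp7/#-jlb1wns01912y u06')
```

This matches the literal 'sh3', then one or more of one of [0p4] (lazy), then one or more of a digit (captured as 'id'); then exactly 4 of any character except [s1]; then zero or more of a non-word character (lazy), then optionally a non-digit, then the literal 'j' (captured); then 1 to 4 of any character (lazy), then the literal 'wns', then one or more of a digit (lazy) (captured).
Every occurrence is swapped for ''.

'1912y u06'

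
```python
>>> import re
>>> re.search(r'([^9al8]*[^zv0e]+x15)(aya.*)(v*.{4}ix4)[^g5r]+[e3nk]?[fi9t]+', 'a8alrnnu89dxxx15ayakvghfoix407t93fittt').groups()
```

The match spans [0:38] → 'a8alrnnu89dxxx15ayakvghfoix407t93fittt'.
Captured: group 1 = 'a8alrnnu89dxxx15', group 2 = 'ayakv', group 3 = 'ghfoix4'.

('a8alrnnu89dxxx15', 'ayakv', 'ghfoix4')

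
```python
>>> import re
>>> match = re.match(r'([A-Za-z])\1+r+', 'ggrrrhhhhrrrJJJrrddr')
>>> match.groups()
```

The backreference `\1` re-matches whatever the first group consumed, character for character.
`match` is anchored at position 0; if the pattern doesn't fit there, it returns None.
The match spans [0:5] → 'ggrrr'.
Captured: group 1 = 'g'.

('g',)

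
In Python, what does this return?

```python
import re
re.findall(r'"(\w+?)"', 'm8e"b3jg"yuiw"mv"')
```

['b3jg', 'mv']

Matches: at [3:9] match '"b3jg"', group 1 = 'b3jg'; at [13:17] match '"mv"', group 1 = 'mv'.
One capturing group, so `findall` returns just the captured substring from each match — 2 in all.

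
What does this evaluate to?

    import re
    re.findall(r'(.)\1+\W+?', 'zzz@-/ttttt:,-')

After group 1 captures some text, `\1` only succeeds where that same text appears again.
`findall` collects group 1 from each match (2 total).

['z', 't']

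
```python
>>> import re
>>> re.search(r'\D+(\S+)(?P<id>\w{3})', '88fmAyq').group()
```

The match spans [2:7] → 'fmAyq'.

'fmAyq'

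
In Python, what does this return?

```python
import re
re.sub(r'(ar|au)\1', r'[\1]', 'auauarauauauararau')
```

`\1` is not a pattern — it's the concrete string captured by group 1, re-applied verbatim.
Matches: at [0:4] → 'auau'; at [6:10] → 'auau'; at [12:16] → 'arar'.
Each match is replaced using the text its own group 1 captured.

'[au]ar[au]au[ar]au'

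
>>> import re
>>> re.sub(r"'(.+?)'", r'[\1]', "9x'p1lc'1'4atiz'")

'9x[p1lc]1[4atiz]'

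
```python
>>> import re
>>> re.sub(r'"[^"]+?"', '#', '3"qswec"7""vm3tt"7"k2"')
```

'3#7"#7#'

Matches: at [1:8] → '"qswec"'; at [10:17] → '"vm3tt"'; at [18:22] → '"k2"'.
`sub` substitutes '#' at each match site.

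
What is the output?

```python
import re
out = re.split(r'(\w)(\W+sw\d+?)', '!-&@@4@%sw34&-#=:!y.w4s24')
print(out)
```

['!-&@@', '4', '@%sw3', '4&-#=:!y.w4s24']

This matches a word character (captured); then one or more of a non-word character, then the literal 'sw', then one or more of a digit (lazy) (captured).
The `?` after the quantifier makes it lazy — it takes as little as possible before letting the rest of the pattern try.
Matches to split on: at [5:11] → '4@%sw3'.
With a capturing group present, the delimiter's captured portion is kept in the result list.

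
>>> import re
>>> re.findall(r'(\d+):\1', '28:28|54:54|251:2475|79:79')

`\1` has to match the exact text group 1 already captured.
With a single group, `findall` returns only what that group captured — 3 items.

['28', '54', '79']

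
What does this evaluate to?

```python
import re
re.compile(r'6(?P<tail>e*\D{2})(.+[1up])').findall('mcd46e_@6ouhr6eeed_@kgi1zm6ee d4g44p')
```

[('e_@', '6ouhr6eeed_@kgi1zm6ee d4g44p')]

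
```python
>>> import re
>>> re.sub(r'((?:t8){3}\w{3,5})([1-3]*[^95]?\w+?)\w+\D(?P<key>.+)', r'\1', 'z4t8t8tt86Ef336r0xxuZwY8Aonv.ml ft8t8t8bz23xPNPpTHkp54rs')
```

'z4t8t8tt86Ef336r0xxuZwY8Aonv.ml ft8t8t8bz23x'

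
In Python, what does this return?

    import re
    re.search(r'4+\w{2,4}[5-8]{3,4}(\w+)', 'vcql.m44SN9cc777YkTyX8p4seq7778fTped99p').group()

The pattern matches one or more of the literal '4', then 2 to 4 of a word character, then 3 to 4 of a character in [5-8]; then one or more of a word character (captured).
Unlike `match`, `search` isn't anchored — it looks for the pattern anywhere in the string.
The match spans [23:39] → '4seq7778fTped99p'.
Captured: group 1 = 'fTped99p'.

'4seq7778fTped99p'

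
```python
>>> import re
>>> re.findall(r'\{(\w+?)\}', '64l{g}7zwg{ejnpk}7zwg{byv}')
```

Matches: at [3:6] match '{g}', group 1 = 'g'; at [10:17] match '{ejnpk}', group 1 = 'ejnpk'; at [21:26] match '{byv}', group 1 = 'byv'.
With a single group, `findall` returns only what that group captured — 3 items.

['g', 'ejnpk', 'byv']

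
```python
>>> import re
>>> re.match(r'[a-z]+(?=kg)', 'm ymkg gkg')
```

The `(?=…)`/`(?<=…)` assertion just peeks at neighbouring text; it doesn't advance the match position.
`re.match` only tries the pattern at the start of the string.
Here the string doesn't start with a match, so the call returns None.

None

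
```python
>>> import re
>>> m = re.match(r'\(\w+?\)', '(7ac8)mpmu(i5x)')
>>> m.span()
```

(0, 6)

`re.match` only tries the pattern at the start of the string.
The match spans [0:6] → '(7ac8)'.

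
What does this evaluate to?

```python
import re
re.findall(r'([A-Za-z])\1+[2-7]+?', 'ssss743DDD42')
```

`\1` is not a pattern — it's the concrete string captured by group 1, re-applied verbatim.
Scanning left to right: at [0:5] match 'ssss7', group 1 = 's'; at [7:11] match 'DDD4', group 1 = 'D'.
One capturing group, so `findall` returns just the captured substring from each match — 2 in all.

['s', 'D']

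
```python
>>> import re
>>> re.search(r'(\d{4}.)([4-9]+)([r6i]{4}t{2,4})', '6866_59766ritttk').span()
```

(0, 15)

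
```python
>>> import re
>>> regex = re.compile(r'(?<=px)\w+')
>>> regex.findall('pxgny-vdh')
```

The positive lookaround only admits positions where the adjacent text matches; those characters stay outside the span.
Scanning left to right: at [2:5] → 'gny'.
No capturing groups, so `findall` returns the 1 full match string.

['gny']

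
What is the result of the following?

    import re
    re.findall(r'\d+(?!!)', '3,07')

The negative lookahead/lookbehind blocks any match where the forbidden context is present.
Walking the string: at [0:1] → '3'; at [2:4] → '07'.
No capturing groups, so `findall` returns the 2 full match strings.

['3', '07']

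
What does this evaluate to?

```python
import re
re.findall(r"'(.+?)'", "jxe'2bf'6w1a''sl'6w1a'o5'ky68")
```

Lazy quantifiers expand one character at a time until the remainder of the pattern can match.
Scanning left to right: at [3:8] match "'2bf'", group 1 = '2bf'; at [12:17] match "''sl'", group 1 = "'sl"; at [21:25] match "'o5'", group 1 = 'o5'.
Because there's exactly one group, `findall` drops the full match and keeps group 1 from each hit.

['2bf', "'sl", 'o5']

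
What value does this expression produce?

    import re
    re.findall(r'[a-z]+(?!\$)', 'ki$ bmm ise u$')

The negative lookaround is zero-width — it rules out positions where the adjacent text would match, without consuming anything.
With no groups in the pattern, `findall` gives back each whole match — 3 here.

['k', 'bmm', 'ise']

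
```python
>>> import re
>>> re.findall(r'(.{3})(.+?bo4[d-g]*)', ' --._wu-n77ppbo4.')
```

Pattern: exactly 3 of any character (captured); then one or more of any character (lazy), then the literal 'bo4', then zero or more of a character in [d-g] (captured).
Walking the string: at [0:16] match ' --._wu-n77ppbo4', groups = (' --', '._wu-n77ppbo4').
Multiple groups make `findall` return tuples — one 2-tuple for the one match.

[(' --', '._wu-n77ppbo4')]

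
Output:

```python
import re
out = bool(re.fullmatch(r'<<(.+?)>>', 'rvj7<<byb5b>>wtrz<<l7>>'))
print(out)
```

For `fullmatch`, every character of the input must be accounted for by the pattern.
Here the string isn't matched end-to-end, so the call returns None, and `bool(None)` is False.

False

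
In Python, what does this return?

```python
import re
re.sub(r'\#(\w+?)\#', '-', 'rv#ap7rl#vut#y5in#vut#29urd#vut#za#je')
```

'rv-vut-vut-vut-je'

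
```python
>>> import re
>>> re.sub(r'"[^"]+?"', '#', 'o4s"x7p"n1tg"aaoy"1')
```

Matches: at [3:8] → '"x7p"'; at [12:18] → '"aaoy"'.
`sub` substitutes '#' at each match site.

'o4s#n1tg#1'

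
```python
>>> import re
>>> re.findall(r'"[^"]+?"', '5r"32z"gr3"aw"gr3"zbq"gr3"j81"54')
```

['"32z"', '"aw"', '"zbq"', '"j81"']

Walking the string: at [2:7] → '"32z"'; at [10:14] → '"aw"'; at [17:22] → '"zbq"'; at [25:30] → '"j81"'.
With no groups in the pattern, `findall` gives back each whole match — 4 here.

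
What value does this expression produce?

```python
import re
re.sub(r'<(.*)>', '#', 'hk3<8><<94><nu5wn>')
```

'hk3#'

Every occurrence is swapped for '#'.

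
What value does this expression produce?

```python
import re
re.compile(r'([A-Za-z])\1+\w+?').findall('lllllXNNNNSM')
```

['l', 'N']

`\1` is not a pattern — it's the concrete string captured by group 1, re-applied verbatim.
Matches: at [0:6] match 'lllllX', group 1 = 'l'; at [6:11] match 'NNNNS', group 1 = 'N'.
One capturing group, so `findall` returns just the captured substring from each match — 2 in all.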